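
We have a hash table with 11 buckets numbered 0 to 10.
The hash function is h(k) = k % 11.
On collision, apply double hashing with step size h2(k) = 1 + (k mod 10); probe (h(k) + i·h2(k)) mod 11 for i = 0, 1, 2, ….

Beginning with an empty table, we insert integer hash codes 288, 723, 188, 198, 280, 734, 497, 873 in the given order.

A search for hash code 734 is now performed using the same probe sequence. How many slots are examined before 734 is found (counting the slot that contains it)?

3

288 hashes to 2; slot 2 is free -> place at 2.
723 hashes to 8; slot 8 is free -> place at 8.
188 hashes to 1; slot 1 is free -> place at 1.
198 hashes to 0; slot 0 is free -> place at 0.
280 hashes to 5; slot 5 is free -> place at 5.
734 hashes to 8, h2=5; 8,2 taken -> place at 7.
497 hashes to 2, h2=8; 2 taken -> place at 10.
873 hashes to 4; slot 4 is free -> place at 4.
Table: [198, 188, 288, ∅, 873, 280, ∅, 734, 723, ∅, 497]
Lookup 734: h=8, h2=5, probe 8,2,7 → found at 7.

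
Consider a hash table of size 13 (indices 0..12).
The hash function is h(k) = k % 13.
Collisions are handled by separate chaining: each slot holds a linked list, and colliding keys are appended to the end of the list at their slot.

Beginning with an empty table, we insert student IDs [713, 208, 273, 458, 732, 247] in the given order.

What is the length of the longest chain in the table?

3

Insert 713: h=11, bucket 11 empty → new chain.
Insert 208: h=0, bucket 0 empty → new chain.
Insert 273: h=0, bucket 0 nonempty → append to chain.
Insert 458: h=3, bucket 3 empty → new chain.
Insert 732: h=4, bucket 4 empty → new chain.
Insert 247: h=0, bucket 0 nonempty → append to chain.
Final buckets:
0: 208 -> 273 -> 247
1: —
2: —
3: 458
4: 732
5: —
6: —
7: —
8: —
9: —
10: —
11: 713
12: —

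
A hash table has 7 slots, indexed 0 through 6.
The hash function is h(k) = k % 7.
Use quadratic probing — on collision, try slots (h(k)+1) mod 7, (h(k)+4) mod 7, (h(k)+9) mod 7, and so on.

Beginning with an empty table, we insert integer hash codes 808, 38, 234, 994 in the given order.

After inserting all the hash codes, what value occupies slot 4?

808: h=3 => slot 3
38: h=3, probe 3,4 => slot 4
234: h=3, probe 3,4,0 => slot 0
994: h=0, probe 0,1 => slot 1
Table: [234, 994, _, 808, 38, _, _]

38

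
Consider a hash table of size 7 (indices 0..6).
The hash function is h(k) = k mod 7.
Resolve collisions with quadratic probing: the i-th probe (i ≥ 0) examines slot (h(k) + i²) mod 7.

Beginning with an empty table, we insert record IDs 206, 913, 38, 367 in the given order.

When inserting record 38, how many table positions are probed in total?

Insert 206: h=3, slot 3 empty → index 3.
Insert 913: h=3, slot 3 occupied → index 4.
Insert 38: h=3, slots 3,4 occupied → index 0.
Insert 367: h=3, slots 3,4,0 occupied → index 5.
Table: [38, ∅, ∅, 206, 913, 367, ∅]

3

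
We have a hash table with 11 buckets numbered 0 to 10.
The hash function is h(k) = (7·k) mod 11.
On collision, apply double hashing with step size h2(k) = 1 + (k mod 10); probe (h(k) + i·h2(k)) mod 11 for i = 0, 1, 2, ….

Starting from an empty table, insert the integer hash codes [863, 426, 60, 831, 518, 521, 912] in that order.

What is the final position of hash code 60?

3

863 hashes to 2; slot 2 is free → place at 2.
426 hashes to 1; slot 1 is free → place at 1.
60 hashes to 2, h2=1; 2 taken → place at 3.
831 hashes to 9; slot 9 is free → place at 9.
518 hashes to 7; slot 7 is free → place at 7.
521 hashes to 6; slot 6 is free → place at 6.
912 hashes to 4; slot 4 is free → place at 4.
Table: [-, 426, 863, 60, 912, -, 521, 518, -, 831, -]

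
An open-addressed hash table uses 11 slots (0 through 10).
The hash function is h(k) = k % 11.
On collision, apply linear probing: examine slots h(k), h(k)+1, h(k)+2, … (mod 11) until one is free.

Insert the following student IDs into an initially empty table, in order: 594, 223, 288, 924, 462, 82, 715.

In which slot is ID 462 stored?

4

594 hashes to 0; slot 0 is free -> place at 0.
223 hashes to 3; slot 3 is free -> place at 3.
288 hashes to 2; slot 2 is free -> place at 2.
924 hashes to 0; 0 taken -> place at 1.
462 hashes to 0; 0,1,2,3 taken -> place at 4.
82 hashes to 5; slot 5 is free -> place at 5.
715 hashes to 0; 0,1,2,3,4,5 taken -> place at 6.
Table: [594, 924, 288, 223, 462, 82, 715, ., ., ., .]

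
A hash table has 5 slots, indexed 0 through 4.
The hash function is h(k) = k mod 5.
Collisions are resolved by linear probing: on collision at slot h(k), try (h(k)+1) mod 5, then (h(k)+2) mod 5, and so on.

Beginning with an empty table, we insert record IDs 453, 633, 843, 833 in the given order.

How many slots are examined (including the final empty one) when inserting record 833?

453 hashes to 3; slot 3 is free -> place at 3.
633 hashes to 3; 3 taken -> place at 4.
843 hashes to 3; 3,4 taken -> place at 0.
833 hashes to 3; 3,4,0 taken -> place at 1.
Table: [843, 833, —, 453, 633]

4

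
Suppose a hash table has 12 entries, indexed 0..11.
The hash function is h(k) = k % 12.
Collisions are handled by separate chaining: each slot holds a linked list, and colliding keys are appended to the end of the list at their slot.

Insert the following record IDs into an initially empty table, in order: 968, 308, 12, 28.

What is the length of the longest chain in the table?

968 -> bucket 8
308 -> bucket 8 (collision)
12 -> bucket 0
28 -> bucket 4
Final buckets:
0: 12
1: —
2: —
3: —
4: 28
5: —
6: —
7: —
8: 968 -> 308
9: —
10: —
11: —

2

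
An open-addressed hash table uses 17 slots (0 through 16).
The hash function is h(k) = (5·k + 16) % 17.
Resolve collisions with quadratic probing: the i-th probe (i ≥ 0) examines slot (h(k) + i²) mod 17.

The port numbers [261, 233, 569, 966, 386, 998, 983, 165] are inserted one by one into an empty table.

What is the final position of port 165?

7

Insert 261: h=12, slot 12 empty → index 12.
Insert 233: h=8, slot 8 empty → index 8.
Insert 569: h=5, slot 5 empty → index 5.
Insert 966: h=1, slot 1 empty → index 1.
Insert 386: h=8, slot 8 occupied → index 9.
Insert 998: h=8, slots 8,9,12 occupied → index 0.
Insert 983: h=1, slot 1 occupied → index 2.
Insert 165: h=8, slots 8,9,12,0 occupied → index 7.
Table: [998, 966, 983, -, -, 569, -, 165, 233, 386, -, -, 261, -, -, -, -]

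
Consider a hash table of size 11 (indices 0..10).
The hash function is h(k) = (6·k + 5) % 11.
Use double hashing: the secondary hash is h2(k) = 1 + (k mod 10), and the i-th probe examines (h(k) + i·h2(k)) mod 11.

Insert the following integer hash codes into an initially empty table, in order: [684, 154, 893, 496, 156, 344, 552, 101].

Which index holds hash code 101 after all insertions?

8

684: h=6 -> slot 6
154: h=5 -> slot 5
893: h=6, h2=4, probe 6,10 -> slot 10
496: h=0 -> slot 0
156: h=6, h2=7, probe 6,2 -> slot 2
344: h=1 -> slot 1
552: h=6, h2=3, probe 6,9 -> slot 9
101: h=6, h2=2, probe 6,8 -> slot 8
Table: [496, 344, 156, ∅, ∅, 154, 684, ∅, 101, 552, 893]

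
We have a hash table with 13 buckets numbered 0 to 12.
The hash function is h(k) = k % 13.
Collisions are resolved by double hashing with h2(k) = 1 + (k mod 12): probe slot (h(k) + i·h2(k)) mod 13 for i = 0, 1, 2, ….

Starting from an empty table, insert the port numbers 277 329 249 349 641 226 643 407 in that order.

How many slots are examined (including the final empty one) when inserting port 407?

4

277 hashes to 4; slot 4 is free -> place at 4.
329 hashes to 4, h2=6; 4 taken -> place at 10.
249 hashes to 2; slot 2 is free -> place at 2.
349 hashes to 11; slot 11 is free -> place at 11.
641 hashes to 4, h2=6; 4,10 taken -> place at 3.
226 hashes to 5; slot 5 is free -> place at 5.
643 hashes to 6; slot 6 is free -> place at 6.
407 hashes to 4, h2=12; 4,3,2 taken -> place at 1.
Table: [—, 407, 249, 641, 277, 226, 643, —, —, —, 329, 349, —]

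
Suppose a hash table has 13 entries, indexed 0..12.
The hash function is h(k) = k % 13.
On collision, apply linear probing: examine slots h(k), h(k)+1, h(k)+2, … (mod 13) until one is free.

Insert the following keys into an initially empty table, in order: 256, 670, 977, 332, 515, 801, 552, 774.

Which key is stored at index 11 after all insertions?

801

Insert 256: h=9, slot 9 empty -> index 9.
Insert 670: h=7, slot 7 empty -> index 7.
Insert 977: h=2, slot 2 empty -> index 2.
Insert 332: h=7, slot 7 occupied -> index 8.
Insert 515: h=8, slots 8,9 occupied -> index 10.
Insert 801: h=8, slots 8,9,10 occupied -> index 11.
Insert 552: h=6, slot 6 empty -> index 6.
Insert 774: h=7, slots 7,8,9,10,11 occupied -> index 12.
Table: [-, -, 977, -, -, -, 552, 670, 332, 256, 515, 801, 774]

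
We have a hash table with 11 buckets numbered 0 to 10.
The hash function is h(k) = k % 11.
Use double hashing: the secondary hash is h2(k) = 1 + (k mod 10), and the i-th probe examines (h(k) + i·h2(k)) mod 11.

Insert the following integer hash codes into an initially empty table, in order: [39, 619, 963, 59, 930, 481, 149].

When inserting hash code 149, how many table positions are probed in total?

2

Insert 39: h=6, slot 6 empty -> index 6.
Insert 619: h=3, slot 3 empty -> index 3.
Insert 963: h=6, h2=4, slot 6 occupied -> index 10.
Insert 59: h=4, slot 4 empty -> index 4.
Insert 930: h=6, h2=1, slot 6 occupied -> index 7.
Insert 481: h=8, slot 8 empty -> index 8.
Insert 149: h=6, h2=10, slot 6 occupied -> index 5.
Table: [_, _, _, 619, 59, 149, 39, 930, 481, _, 963]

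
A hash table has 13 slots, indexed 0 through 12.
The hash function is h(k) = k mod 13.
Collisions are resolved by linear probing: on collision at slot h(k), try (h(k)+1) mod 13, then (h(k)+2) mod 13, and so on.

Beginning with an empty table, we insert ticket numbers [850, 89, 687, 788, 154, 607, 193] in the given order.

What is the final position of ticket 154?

Insert 850: h=5, slot 5 empty → index 5.
Insert 89: h=11, slot 11 empty → index 11.
Insert 687: h=11, slot 11 occupied → index 12.
Insert 788: h=8, slot 8 empty → index 8.
Insert 154: h=11, slots 11,12 occupied → index 0.
Insert 607: h=9, slot 9 empty → index 9.
Insert 193: h=11, slots 11,12,0 occupied → index 1.
Table: [154, 193, -, -, -, 850, -, -, 788, 607, -, 89, 687]

0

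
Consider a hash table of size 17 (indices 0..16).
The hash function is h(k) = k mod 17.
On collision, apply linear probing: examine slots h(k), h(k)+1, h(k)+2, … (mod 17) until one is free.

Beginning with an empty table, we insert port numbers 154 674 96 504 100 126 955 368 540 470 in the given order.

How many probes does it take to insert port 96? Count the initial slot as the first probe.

154: h=1 => slot 1
674: h=11 => slot 11
96: h=11, probe 11,12 => slot 12
504: h=11, probe 11,12,13 => slot 13
100: h=15 => slot 15
126: h=7 => slot 7
955: h=3 => slot 3
368: h=11, probe 11,12,13,14 => slot 14
540: h=13, probe 13,14,15,16 => slot 16
470: h=11, probe 11,12,13,14,15,16,0 => slot 0
Table: [470, 154, ., 955, ., ., ., 126, ., ., ., 674, 96, 504, 368, 100, 540]

2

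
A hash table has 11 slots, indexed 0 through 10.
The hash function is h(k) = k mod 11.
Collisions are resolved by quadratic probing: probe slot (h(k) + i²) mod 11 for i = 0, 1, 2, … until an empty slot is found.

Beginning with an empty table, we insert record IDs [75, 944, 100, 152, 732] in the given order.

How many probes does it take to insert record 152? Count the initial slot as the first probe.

75 hashes to 9; slot 9 is free -> place at 9.
944 hashes to 9; 9 taken -> place at 10.
100 hashes to 1; slot 1 is free -> place at 1.
152 hashes to 9; 9,10 taken -> place at 2.
732 hashes to 6; slot 6 is free -> place at 6.
Table: [_, 100, 152, _, _, _, 732, _, _, 75, 944]

3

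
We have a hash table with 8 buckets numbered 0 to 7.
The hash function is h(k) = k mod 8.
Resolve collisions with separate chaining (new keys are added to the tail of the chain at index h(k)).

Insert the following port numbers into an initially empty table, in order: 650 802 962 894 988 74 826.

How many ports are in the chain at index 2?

Insert 650: h=2, bucket 2 empty → new chain.
Insert 802: h=2, bucket 2 nonempty → append to chain.
Insert 962: h=2, bucket 2 nonempty → append to chain.
Insert 894: h=6, bucket 6 empty → new chain.
Insert 988: h=4, bucket 4 empty → new chain.
Insert 74: h=2, bucket 2 nonempty → append to chain.
Insert 826: h=2, bucket 2 nonempty → append to chain.
Final buckets:
0: -
1: -
2: 650 -> 802 -> 962 -> 74 -> 826
3: -
4: 988
5: -
6: 894
7: -

5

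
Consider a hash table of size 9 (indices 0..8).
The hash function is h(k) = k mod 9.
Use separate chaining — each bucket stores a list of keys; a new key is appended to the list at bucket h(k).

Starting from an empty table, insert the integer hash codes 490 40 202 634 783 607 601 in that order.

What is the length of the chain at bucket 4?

5

490 -> bucket 4
40 -> bucket 4 (collision)
202 -> bucket 4 (collision)
634 -> bucket 4 (collision)
783 -> bucket 0
607 -> bucket 4 (collision)
601 -> bucket 7
Final buckets:
0: 783
1: ∅
2: ∅
3: ∅
4: 490 -> 40 -> 202 -> 634 -> 607
5: ∅
6: ∅
7: 601
8: ∅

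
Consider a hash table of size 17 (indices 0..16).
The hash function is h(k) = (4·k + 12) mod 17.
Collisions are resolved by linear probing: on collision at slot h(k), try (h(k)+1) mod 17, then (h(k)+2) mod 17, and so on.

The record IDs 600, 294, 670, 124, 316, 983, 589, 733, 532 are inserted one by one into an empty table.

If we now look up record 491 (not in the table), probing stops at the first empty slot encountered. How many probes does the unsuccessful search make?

4

600 hashes to 15; slot 15 is free => place at 15.
294 hashes to 15; 15 taken => place at 16.
670 hashes to 6; slot 6 is free => place at 6.
124 hashes to 15; 15,16 taken => place at 0.
316 hashes to 1; slot 1 is free => place at 1.
983 hashes to 0; 0,1 taken => place at 2.
589 hashes to 5; slot 5 is free => place at 5.
733 hashes to 3; slot 3 is free => place at 3.
532 hashes to 15; 15,16,0,1,2,3 taken => place at 4.
Table: [124, 316, 983, 733, 532, 589, 670, ∅, ∅, ∅, ∅, ∅, ∅, ∅, ∅, 600, 294]
Lookup 491: h=4, probe 4,5,6,7 → slot 7 empty, not found.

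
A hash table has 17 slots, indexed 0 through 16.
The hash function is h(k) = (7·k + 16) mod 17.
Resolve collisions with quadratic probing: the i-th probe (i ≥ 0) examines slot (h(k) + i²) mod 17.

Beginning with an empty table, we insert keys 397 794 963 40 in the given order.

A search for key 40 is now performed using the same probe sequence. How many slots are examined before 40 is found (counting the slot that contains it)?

3

397: h=7 => slot 7
794: h=15 => slot 15
963: h=8 => slot 8
40: h=7, probe 7,8,11 => slot 11
Table: [-, -, -, -, -, -, -, 397, 963, -, -, 40, -, -, -, 794, -]
Lookup 40: h=7, probe 7,8,11 → found at 11.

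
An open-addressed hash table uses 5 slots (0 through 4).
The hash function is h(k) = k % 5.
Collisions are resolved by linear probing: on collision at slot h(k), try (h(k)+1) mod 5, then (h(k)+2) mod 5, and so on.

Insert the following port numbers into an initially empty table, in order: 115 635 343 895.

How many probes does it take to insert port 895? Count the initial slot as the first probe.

3

115: h=0 => slot 0
635: h=0, probe 0,1 => slot 1
343: h=3 => slot 3
895: h=0, probe 0,1,2 => slot 2
Table: [115, 635, 895, 343, _]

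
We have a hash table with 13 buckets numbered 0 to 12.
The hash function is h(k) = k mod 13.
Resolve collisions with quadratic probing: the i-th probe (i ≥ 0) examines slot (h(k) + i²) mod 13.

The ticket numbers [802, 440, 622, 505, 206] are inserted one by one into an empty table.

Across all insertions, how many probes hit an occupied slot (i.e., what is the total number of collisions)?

6

802 hashes to 9; slot 9 is free -> place at 9.
440 hashes to 11; slot 11 is free -> place at 11.
622 hashes to 11; 11 taken -> place at 12.
505 hashes to 11; 11,12 taken -> place at 2.
206 hashes to 11; 11,12,2 taken -> place at 7.
Table: [., ., 505, ., ., ., ., 206, ., 802, ., 440, 622]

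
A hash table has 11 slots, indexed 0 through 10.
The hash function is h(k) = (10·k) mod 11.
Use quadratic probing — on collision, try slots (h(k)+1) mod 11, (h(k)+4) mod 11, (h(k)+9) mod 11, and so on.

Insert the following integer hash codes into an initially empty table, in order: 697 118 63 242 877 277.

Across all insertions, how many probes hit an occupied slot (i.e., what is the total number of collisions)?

697: h=7 → slot 7
118: h=3 → slot 3
63: h=3, probe 3,4 → slot 4
242: h=0 → slot 0
877: h=3, probe 3,4,7,1 → slot 1
277: h=9 → slot 9
Table: [242, 877, ∅, 118, 63, ∅, ∅, 697, ∅, 277, ∅]

4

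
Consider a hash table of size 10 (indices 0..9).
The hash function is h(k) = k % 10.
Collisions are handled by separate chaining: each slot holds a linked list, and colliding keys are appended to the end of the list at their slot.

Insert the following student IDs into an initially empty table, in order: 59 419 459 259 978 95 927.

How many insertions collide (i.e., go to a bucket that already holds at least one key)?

59 → bucket 9
419 → bucket 9 (collision)
459 → bucket 9 (collision)
259 → bucket 9 (collision)
978 → bucket 8
95 → bucket 5
927 → bucket 7
Final buckets:
0: .
1: .
2: .
3: .
4: .
5: 95
6: .
7: 927
8: 978
9: 59 -> 419 -> 459 -> 259

3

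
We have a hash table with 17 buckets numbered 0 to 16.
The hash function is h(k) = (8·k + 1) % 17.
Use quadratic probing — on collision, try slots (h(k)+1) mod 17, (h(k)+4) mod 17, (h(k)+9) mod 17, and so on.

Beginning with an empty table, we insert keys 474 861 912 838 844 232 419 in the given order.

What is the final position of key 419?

Insert 474: h=2, slot 2 empty => index 2.
Insert 861: h=4, slot 4 empty => index 4.
Insert 912: h=4, slot 4 occupied => index 5.
Insert 838: h=7, slot 7 empty => index 7.
Insert 844: h=4, slots 4,5 occupied => index 8.
Insert 232: h=4, slots 4,5,8 occupied => index 13.
Insert 419: h=4, slots 4,5,8,13 occupied => index 3.
Table: [∅, ∅, 474, 419, 861, 912, ∅, 838, 844, ∅, ∅, ∅, ∅, 232, ∅, ∅, ∅]

3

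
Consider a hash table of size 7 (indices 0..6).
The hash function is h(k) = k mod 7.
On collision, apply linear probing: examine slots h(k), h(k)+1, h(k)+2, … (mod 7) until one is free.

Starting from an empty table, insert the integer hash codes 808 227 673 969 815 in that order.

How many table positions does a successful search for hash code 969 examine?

3

808: h=3 -> slot 3
227: h=3, probe 3,4 -> slot 4
673: h=1 -> slot 1
969: h=3, probe 3,4,5 -> slot 5
815: h=3, probe 3,4,5,6 -> slot 6
Table: [—, 673, —, 808, 227, 969, 815]
Lookup 969: h=3, probe 3,4,5 → found at 5.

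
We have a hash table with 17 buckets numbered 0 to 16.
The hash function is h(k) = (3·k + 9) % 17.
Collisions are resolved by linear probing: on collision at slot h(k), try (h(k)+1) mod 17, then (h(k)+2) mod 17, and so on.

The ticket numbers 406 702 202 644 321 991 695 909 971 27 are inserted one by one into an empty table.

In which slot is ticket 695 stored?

9

Insert 406: h=3, slot 3 empty => index 3.
Insert 702: h=7, slot 7 empty => index 7.
Insert 202: h=3, slot 3 occupied => index 4.
Insert 644: h=3, slots 3,4 occupied => index 5.
Insert 321: h=3, slots 3,4,5 occupied => index 6.
Insert 991: h=7, slot 7 occupied => index 8.
Insert 695: h=3, slots 3,4,5,6,7,8 occupied => index 9.
Insert 909: h=16, slot 16 empty => index 16.
Insert 971: h=15, slot 15 empty => index 15.
Insert 27: h=5, slots 5,6,7,8,9 occupied => index 10.
Table: [∅, ∅, ∅, 406, 202, 644, 321, 702, 991, 695, 27, ∅, ∅, ∅, ∅, 971, 909]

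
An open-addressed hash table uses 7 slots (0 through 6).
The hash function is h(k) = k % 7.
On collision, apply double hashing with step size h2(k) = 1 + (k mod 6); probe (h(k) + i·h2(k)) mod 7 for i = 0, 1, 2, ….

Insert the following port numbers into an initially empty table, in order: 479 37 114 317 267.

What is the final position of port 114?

Insert 479: h=3, slot 3 empty → index 3.
Insert 37: h=2, slot 2 empty → index 2.
Insert 114: h=2, h2=1, slots 2,3 occupied → index 4.
Insert 317: h=2, h2=6, slot 2 occupied → index 1.
Insert 267: h=1, h2=4, slot 1 occupied → index 5.
Table: [., 317, 37, 479, 114, 267, .]

4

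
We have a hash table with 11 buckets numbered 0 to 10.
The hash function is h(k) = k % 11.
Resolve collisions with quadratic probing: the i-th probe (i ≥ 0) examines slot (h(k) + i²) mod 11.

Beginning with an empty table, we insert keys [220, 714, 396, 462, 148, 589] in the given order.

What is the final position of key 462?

220 hashes to 0; slot 0 is free -> place at 0.
714 hashes to 10; slot 10 is free -> place at 10.
396 hashes to 0; 0 taken -> place at 1.
462 hashes to 0; 0,1 taken -> place at 4.
148 hashes to 5; slot 5 is free -> place at 5.
589 hashes to 6; slot 6 is free -> place at 6.
Table: [220, 396, —, —, 462, 148, 589, —, —, —, 714]

4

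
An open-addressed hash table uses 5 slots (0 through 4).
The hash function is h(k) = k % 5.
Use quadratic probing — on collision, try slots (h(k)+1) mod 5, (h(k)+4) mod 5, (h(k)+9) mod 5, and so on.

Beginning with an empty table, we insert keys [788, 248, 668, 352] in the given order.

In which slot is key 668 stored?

2

788: h=3 => slot 3
248: h=3, probe 3,4 => slot 4
668: h=3, probe 3,4,2 => slot 2
352: h=2, probe 2,3,1 => slot 1
Table: [—, 352, 668, 788, 248]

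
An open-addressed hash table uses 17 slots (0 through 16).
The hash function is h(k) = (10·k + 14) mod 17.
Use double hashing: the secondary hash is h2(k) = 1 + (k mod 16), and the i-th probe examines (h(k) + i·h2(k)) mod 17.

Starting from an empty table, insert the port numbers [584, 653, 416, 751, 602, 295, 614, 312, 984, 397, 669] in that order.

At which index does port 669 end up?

584 hashes to 6; slot 6 is free => place at 6.
653 hashes to 16; slot 16 is free => place at 16.
416 hashes to 9; slot 9 is free => place at 9.
751 hashes to 10; slot 10 is free => place at 10.
602 hashes to 16, h2=11; 16,10 taken => place at 4.
295 hashes to 6, h2=8; 6 taken => place at 14.
614 hashes to 0; slot 0 is free => place at 0.
312 hashes to 6, h2=9; 6 taken => place at 15.
984 hashes to 11; slot 11 is free => place at 11.
397 hashes to 6, h2=14; 6 taken => place at 3.
669 hashes to 6, h2=14; 6,3,0,14,11 taken => place at 8.
Table: [614, ., ., 397, 602, ., 584, ., 669, 416, 751, 984, ., ., 295, 312, 653]

8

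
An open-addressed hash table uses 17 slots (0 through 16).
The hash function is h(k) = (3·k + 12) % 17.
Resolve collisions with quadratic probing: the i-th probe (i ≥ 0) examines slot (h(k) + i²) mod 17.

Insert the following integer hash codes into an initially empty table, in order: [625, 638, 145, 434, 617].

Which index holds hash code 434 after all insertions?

9

625: h=0 → slot 0
638: h=5 → slot 5
145: h=5, probe 5,6 → slot 6
434: h=5, probe 5,6,9 → slot 9
617: h=10 → slot 10
Table: [625, —, —, —, —, 638, 145, —, —, 434, 617, —, —, —, —, —, —]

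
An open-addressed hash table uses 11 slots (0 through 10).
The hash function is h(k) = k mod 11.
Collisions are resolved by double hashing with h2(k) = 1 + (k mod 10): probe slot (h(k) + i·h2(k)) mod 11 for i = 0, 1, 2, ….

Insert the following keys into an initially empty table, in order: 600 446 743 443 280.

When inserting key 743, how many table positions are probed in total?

600 hashes to 6; slot 6 is free => place at 6.
446 hashes to 6, h2=7; 6 taken => place at 2.
743 hashes to 6, h2=4; 6 taken => place at 10.
443 hashes to 3; slot 3 is free => place at 3.
280 hashes to 5; slot 5 is free => place at 5.
Table: [_, _, 446, 443, _, 280, 600, _, _, _, 743]

2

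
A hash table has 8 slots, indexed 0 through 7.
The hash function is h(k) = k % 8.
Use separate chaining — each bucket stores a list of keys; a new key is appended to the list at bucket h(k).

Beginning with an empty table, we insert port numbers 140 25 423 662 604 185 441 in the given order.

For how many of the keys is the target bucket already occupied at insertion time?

3

Insert 140: h=4, bucket 4 empty -> new chain.
Insert 25: h=1, bucket 1 empty -> new chain.
Insert 423: h=7, bucket 7 empty -> new chain.
Insert 662: h=6, bucket 6 empty -> new chain.
Insert 604: h=4, bucket 4 nonempty -> append to chain.
Insert 185: h=1, bucket 1 nonempty -> append to chain.
Insert 441: h=1, bucket 1 nonempty -> append to chain.
Final buckets:
0: ∅
1: 25 -> 185 -> 441
2: ∅
3: ∅
4: 140 -> 604
5: ∅
6: 662
7: 423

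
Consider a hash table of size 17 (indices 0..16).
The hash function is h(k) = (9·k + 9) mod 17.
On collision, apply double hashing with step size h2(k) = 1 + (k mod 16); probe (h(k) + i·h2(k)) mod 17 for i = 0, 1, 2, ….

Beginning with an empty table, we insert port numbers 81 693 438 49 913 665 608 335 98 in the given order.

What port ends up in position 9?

608

Insert 81: h=7, slot 7 empty -> index 7.
Insert 693: h=7, h2=6, slot 7 occupied -> index 13.
Insert 438: h=7, h2=7, slot 7 occupied -> index 14.
Insert 49: h=8, slot 8 empty -> index 8.
Insert 913: h=15, slot 15 empty -> index 15.
Insert 665: h=10, slot 10 empty -> index 10.
Insert 608: h=7, h2=1, slots 7,8 occupied -> index 9.
Insert 335: h=15, h2=16, slots 15,14,13 occupied -> index 12.
Insert 98: h=7, h2=3, slots 7,10,13 occupied -> index 16.
Table: [., ., ., ., ., ., ., 81, 49, 608, 665, ., 335, 693, 438, 913, 98]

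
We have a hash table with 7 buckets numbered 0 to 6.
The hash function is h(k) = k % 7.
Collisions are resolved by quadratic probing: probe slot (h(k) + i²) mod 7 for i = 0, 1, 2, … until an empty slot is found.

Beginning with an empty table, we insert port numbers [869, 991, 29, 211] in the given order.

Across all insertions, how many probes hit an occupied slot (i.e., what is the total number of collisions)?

3

869 hashes to 1; slot 1 is free => place at 1.
991 hashes to 4; slot 4 is free => place at 4.
29 hashes to 1; 1 taken => place at 2.
211 hashes to 1; 1,2 taken => place at 5.
Table: [-, 869, 29, -, 991, 211, -]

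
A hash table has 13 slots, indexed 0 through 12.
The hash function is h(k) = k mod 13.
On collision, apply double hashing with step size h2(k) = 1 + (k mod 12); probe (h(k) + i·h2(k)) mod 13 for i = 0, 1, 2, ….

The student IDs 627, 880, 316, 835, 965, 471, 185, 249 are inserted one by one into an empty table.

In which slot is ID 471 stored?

7

627: h=3 => slot 3
880: h=9 => slot 9
316: h=4 => slot 4
835: h=3, h2=8, probe 3,11 => slot 11
965: h=3, h2=6, probe 3,9,2 => slot 2
471: h=3, h2=4, probe 3,7 => slot 7
185: h=3, h2=6, probe 3,9,2,8 => slot 8
249: h=2, h2=10, probe 2,12 => slot 12
Table: [_, _, 965, 627, 316, _, _, 471, 185, 880, _, 835, 249]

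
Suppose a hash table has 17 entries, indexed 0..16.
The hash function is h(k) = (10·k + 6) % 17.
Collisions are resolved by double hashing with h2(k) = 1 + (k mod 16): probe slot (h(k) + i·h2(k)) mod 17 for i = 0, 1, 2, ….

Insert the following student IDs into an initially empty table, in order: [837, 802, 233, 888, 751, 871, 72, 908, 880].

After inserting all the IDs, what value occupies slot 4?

888

837: h=12 -> slot 12
802: h=2 -> slot 2
233: h=7 -> slot 7
888: h=12, h2=9, probe 12,4 -> slot 4
751: h=2, h2=16, probe 2,1 -> slot 1
871: h=12, h2=8, probe 12,3 -> slot 3
72: h=12, h2=9, probe 12,4,13 -> slot 13
908: h=8 -> slot 8
880: h=0 -> slot 0
Table: [880, 751, 802, 871, 888, -, -, 233, 908, -, -, -, 837, 72, -, -, -]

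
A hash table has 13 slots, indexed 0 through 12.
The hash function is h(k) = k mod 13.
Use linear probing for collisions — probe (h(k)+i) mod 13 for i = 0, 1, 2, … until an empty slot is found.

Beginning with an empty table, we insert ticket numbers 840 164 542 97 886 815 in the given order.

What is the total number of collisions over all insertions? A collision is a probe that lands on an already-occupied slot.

840 hashes to 8; slot 8 is free => place at 8.
164 hashes to 8; 8 taken => place at 9.
542 hashes to 9; 9 taken => place at 10.
97 hashes to 6; slot 6 is free => place at 6.
886 hashes to 2; slot 2 is free => place at 2.
815 hashes to 9; 9,10 taken => place at 11.
Table: [_, _, 886, _, _, _, 97, _, 840, 164, 542, 815, _]

4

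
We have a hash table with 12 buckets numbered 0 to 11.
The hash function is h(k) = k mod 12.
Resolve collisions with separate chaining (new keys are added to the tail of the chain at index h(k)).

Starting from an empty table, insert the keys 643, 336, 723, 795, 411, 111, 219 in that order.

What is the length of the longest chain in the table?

5

Insert 643: h=7, bucket 7 empty -> new chain.
Insert 336: h=0, bucket 0 empty -> new chain.
Insert 723: h=3, bucket 3 empty -> new chain.
Insert 795: h=3, bucket 3 nonempty -> append to chain.
Insert 411: h=3, bucket 3 nonempty -> append to chain.
Insert 111: h=3, bucket 3 nonempty -> append to chain.
Insert 219: h=3, bucket 3 nonempty -> append to chain.
Final buckets:
0: 336
1: -
2: -
3: 723 -> 795 -> 411 -> 111 -> 219
4: -
5: -
6: -
7: 643
8: -
9: -
10: -
11: -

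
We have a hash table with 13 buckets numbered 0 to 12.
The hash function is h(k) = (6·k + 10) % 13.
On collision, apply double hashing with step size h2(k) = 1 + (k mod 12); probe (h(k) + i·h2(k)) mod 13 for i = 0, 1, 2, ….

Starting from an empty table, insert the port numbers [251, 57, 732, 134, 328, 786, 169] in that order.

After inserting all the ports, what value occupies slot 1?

57

Insert 251: h=8, slot 8 empty => index 8.
Insert 57: h=1, slot 1 empty => index 1.
Insert 732: h=8, h2=1, slot 8 occupied => index 9.
Insert 134: h=8, h2=3, slot 8 occupied => index 11.
Insert 328: h=2, slot 2 empty => index 2.
Insert 786: h=7, slot 7 empty => index 7.
Insert 169: h=10, slot 10 empty => index 10.
Table: [., 57, 328, ., ., ., ., 786, 251, 732, 169, 134, .]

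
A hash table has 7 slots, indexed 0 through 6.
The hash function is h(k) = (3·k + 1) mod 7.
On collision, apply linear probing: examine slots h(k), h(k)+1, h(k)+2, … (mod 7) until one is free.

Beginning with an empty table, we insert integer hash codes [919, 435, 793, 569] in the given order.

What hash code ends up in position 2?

569

Insert 919: h=0, slot 0 empty → index 0.
Insert 435: h=4, slot 4 empty → index 4.
Insert 793: h=0, slot 0 occupied → index 1.
Insert 569: h=0, slots 0,1 occupied → index 2.
Table: [919, 793, 569, -, 435, -, -]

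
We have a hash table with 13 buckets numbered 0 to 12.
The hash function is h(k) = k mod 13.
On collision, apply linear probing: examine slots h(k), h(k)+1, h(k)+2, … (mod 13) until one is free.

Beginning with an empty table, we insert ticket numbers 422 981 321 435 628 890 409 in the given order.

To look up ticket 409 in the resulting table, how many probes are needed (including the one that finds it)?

6

422: h=6 → slot 6
981: h=6, probe 6,7 → slot 7
321: h=9 → slot 9
435: h=6, probe 6,7,8 → slot 8
628: h=4 → slot 4
890: h=6, probe 6,7,8,9,10 → slot 10
409: h=6, probe 6,7,8,9,10,11 → slot 11
Table: [-, -, -, -, 628, -, 422, 981, 435, 321, 890, 409, -]
Lookup 409: h=6, probe 6,7,8,9,10,11 → found at 11.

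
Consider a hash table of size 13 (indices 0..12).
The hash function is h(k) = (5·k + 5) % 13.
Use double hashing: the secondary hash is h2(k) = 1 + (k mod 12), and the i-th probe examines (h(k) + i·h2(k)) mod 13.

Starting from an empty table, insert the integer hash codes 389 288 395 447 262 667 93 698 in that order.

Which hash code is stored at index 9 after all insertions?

389 hashes to 0; slot 0 is free => place at 0.
288 hashes to 2; slot 2 is free => place at 2.
395 hashes to 4; slot 4 is free => place at 4.
447 hashes to 4, h2=4; 4 taken => place at 8.
262 hashes to 2, h2=11; 2,0 taken => place at 11.
667 hashes to 12; slot 12 is free => place at 12.
93 hashes to 2, h2=10; 2,12 taken => place at 9.
698 hashes to 11, h2=3; 11 taken => place at 1.
Table: [389, 698, 288, ∅, 395, ∅, ∅, ∅, 447, 93, ∅, 262, 667]

93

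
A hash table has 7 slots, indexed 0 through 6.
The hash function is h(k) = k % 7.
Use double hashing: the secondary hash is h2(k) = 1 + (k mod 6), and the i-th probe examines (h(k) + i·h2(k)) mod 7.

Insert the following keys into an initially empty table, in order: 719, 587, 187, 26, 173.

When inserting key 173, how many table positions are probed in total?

Insert 719: h=5, slot 5 empty → index 5.
Insert 587: h=6, slot 6 empty → index 6.
Insert 187: h=5, h2=2, slot 5 occupied → index 0.
Insert 26: h=5, h2=3, slot 5 occupied → index 1.
Insert 173: h=5, h2=6, slot 5 occupied → index 4.
Table: [187, 26, ∅, ∅, 173, 719, 587]

2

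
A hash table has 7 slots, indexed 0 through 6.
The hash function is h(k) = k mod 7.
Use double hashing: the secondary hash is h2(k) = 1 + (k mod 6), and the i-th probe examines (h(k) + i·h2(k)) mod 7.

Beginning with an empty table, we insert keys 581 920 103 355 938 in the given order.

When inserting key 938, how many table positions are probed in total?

3

Insert 581: h=0, slot 0 empty -> index 0.
Insert 920: h=3, slot 3 empty -> index 3.
Insert 103: h=5, slot 5 empty -> index 5.
Insert 355: h=5, h2=2, slots 5,0 occupied -> index 2.
Insert 938: h=0, h2=3, slots 0,3 occupied -> index 6.
Table: [581, —, 355, 920, —, 103, 938]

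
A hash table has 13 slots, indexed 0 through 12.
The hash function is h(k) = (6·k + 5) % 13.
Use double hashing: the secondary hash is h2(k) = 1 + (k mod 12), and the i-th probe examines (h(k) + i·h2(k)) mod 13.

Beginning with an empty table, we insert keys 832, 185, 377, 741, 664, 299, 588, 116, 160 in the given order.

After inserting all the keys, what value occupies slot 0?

160

832: h=5 => slot 5
185: h=10 => slot 10
377: h=5, h2=6, probe 5,11 => slot 11
741: h=5, h2=10, probe 5,2 => slot 2
664: h=11, h2=5, probe 11,3 => slot 3
299: h=5, h2=12, probe 5,4 => slot 4
588: h=10, h2=1, probe 10,11,12 => slot 12
116: h=12, h2=9, probe 12,8 => slot 8
160: h=3, h2=5, probe 3,8,0 => slot 0
Table: [160, —, 741, 664, 299, 832, —, —, 116, —, 185, 377, 588]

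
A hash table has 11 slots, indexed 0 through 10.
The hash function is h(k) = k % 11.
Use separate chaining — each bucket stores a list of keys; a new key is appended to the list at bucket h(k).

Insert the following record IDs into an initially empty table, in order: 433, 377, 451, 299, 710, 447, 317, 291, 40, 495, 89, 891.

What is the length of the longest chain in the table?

3

433 → bucket 4
377 → bucket 3
451 → bucket 0
299 → bucket 2
710 → bucket 6
447 → bucket 7
317 → bucket 9
291 → bucket 5
40 → bucket 7 (collision)
495 → bucket 0 (collision)
89 → bucket 1
891 → bucket 0 (collision)
Final buckets:
0: 451 -> 495 -> 891
1: 89
2: 299
3: 377
4: 433
5: 291
6: 710
7: 447 -> 40
8: —
9: 317
10: —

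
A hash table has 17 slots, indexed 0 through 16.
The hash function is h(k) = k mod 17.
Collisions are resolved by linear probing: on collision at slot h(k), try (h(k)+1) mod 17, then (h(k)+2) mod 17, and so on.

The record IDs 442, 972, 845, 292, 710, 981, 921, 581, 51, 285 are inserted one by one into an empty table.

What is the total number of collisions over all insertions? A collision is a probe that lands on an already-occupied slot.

Insert 442: h=0, slot 0 empty => index 0.
Insert 972: h=3, slot 3 empty => index 3.
Insert 845: h=12, slot 12 empty => index 12.
Insert 292: h=3, slot 3 occupied => index 4.
Insert 710: h=13, slot 13 empty => index 13.
Insert 981: h=12, slots 12,13 occupied => index 14.
Insert 921: h=3, slots 3,4 occupied => index 5.
Insert 581: h=3, slots 3,4,5 occupied => index 6.
Insert 51: h=0, slot 0 occupied => index 1.
Insert 285: h=13, slots 13,14 occupied => index 15.
Table: [442, 51, _, 972, 292, 921, 581, _, _, _, _, _, 845, 710, 981, 285, _]

11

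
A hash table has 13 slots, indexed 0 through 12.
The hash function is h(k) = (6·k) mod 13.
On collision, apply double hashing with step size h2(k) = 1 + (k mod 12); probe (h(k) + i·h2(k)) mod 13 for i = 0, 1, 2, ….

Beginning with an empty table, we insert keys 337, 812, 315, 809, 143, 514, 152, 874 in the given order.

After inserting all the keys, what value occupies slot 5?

315

337: h=7 → slot 7
812: h=10 → slot 10
315: h=5 → slot 5
809: h=5, h2=6, probe 5,11 → slot 11
143: h=0 → slot 0
514: h=3 → slot 3
152: h=2 → slot 2
874: h=5, h2=11, probe 5,3,1 → slot 1
Table: [143, 874, 152, 514, ., 315, ., 337, ., ., 812, 809, .]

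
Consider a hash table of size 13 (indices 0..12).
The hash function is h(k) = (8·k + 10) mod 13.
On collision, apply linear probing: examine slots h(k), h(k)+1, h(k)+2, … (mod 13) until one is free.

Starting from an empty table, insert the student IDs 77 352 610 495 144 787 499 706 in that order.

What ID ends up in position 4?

706

Insert 77: h=2, slot 2 empty -> index 2.
Insert 352: h=5, slot 5 empty -> index 5.
Insert 610: h=2, slot 2 occupied -> index 3.
Insert 495: h=5, slot 5 occupied -> index 6.
Insert 144: h=5, slots 5,6 occupied -> index 7.
Insert 787: h=1, slot 1 empty -> index 1.
Insert 499: h=11, slot 11 empty -> index 11.
Insert 706: h=3, slot 3 occupied -> index 4.
Table: [∅, 787, 77, 610, 706, 352, 495, 144, ∅, ∅, ∅, 499, ∅]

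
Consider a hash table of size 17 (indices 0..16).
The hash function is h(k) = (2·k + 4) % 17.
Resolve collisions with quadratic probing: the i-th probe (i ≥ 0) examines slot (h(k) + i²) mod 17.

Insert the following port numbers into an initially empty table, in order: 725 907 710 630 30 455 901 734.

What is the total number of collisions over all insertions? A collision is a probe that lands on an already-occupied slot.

3

725: h=9 → slot 9
907: h=16 → slot 16
710: h=13 → slot 13
630: h=6 → slot 6
30: h=13, probe 13,14 → slot 14
455: h=13, probe 13,14,0 → slot 0
901: h=4 → slot 4
734: h=10 → slot 10
Table: [455, ., ., ., 901, ., 630, ., ., 725, 734, ., ., 710, 30, ., 907]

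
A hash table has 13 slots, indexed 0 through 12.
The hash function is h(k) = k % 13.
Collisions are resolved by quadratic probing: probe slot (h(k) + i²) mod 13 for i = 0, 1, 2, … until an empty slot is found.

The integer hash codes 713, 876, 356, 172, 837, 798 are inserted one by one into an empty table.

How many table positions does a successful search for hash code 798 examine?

Insert 713: h=11, slot 11 empty => index 11.
Insert 876: h=5, slot 5 empty => index 5.
Insert 356: h=5, slot 5 occupied => index 6.
Insert 172: h=3, slot 3 empty => index 3.
Insert 837: h=5, slots 5,6 occupied => index 9.
Insert 798: h=5, slots 5,6,9 occupied => index 1.
Table: [∅, 798, ∅, 172, ∅, 876, 356, ∅, ∅, 837, ∅, 713, ∅]
Lookup 798: h=5, probe 5,6,9,1 → found at 1.

4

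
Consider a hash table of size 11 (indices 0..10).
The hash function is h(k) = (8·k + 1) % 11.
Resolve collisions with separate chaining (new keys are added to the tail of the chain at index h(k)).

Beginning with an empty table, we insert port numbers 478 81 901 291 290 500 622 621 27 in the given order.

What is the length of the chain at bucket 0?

2

478 -> bucket 8
81 -> bucket 0
901 -> bucket 4
291 -> bucket 8 (collision)
290 -> bucket 0 (collision)
500 -> bucket 8 (collision)
622 -> bucket 5
621 -> bucket 8 (collision)
27 -> bucket 8 (collision)
Final buckets:
0: 81 -> 290
1: .
2: .
3: .
4: 901
5: 622
6: .
7: .
8: 478 -> 291 -> 500 -> 621 -> 27
9: .
10: .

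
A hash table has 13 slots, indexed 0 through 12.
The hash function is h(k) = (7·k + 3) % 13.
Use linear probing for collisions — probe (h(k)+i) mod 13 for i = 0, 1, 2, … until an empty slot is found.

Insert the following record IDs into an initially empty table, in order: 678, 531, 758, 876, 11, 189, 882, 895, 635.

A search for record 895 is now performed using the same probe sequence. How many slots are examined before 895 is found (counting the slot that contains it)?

6

678: h=4 → slot 4
531: h=2 → slot 2
758: h=5 → slot 5
876: h=12 → slot 12
11: h=2, probe 2,3 → slot 3
189: h=0 → slot 0
882: h=2, probe 2,3,4,5,6 → slot 6
895: h=2, probe 2,3,4,5,6,7 → slot 7
635: h=2, probe 2,3,4,5,6,7,8 → slot 8
Table: [189, ∅, 531, 11, 678, 758, 882, 895, 635, ∅, ∅, ∅, 876]
Lookup 895: h=2, probe 2,3,4,5,6,7 → found at 7.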